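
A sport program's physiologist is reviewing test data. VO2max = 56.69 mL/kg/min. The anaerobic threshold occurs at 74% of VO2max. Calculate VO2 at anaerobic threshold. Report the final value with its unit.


AT fraction = 74 / 100 = 0.74
AT VO2 = 56.69 * 0.74
= 41.95 mL/kg/min

41.95 mL/kg/min


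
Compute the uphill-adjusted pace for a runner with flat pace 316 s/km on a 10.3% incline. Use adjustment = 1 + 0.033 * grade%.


Adjustment factor = 1 + 0.033 * 10.3 = 1.3399
Grade-adjusted pace = 316 * 1.3399 = 423.41 s/km

423.41 s/km


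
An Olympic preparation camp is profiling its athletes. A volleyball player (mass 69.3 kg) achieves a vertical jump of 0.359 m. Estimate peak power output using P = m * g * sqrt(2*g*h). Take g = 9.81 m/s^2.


2 * g * h = 2 * 9.81 * 0.359 = 7.04358
sqrt(7.04358) = 2.653974 m/s
P = 69.3 * 9.81 * 2.653974 = 1804.26 W

1804.26 W


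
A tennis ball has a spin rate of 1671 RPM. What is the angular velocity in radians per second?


Convert RPM to rad/s: multiply by 2*pi and divide by 60
omega = 1671 * 2 * pi / 60
= 174.987 rad/s

174.987 rad/s


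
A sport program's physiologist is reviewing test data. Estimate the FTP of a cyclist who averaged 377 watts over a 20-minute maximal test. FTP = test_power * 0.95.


FTP = 377 * 0.95 = 358.15 W

358.15 W


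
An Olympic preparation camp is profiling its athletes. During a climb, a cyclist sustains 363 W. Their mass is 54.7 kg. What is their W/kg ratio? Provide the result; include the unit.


Power-to-weight = 363 W / 54.7 kg
= 6.636 W/kg

6.636 W/kg


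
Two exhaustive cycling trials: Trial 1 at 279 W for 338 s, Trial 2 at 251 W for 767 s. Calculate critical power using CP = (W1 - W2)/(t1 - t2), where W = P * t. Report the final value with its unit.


W1 = 279 * 338 = 94302 J
W2 = 251 * 767 = 192517 J
CP = (94302 - 192517) / (338 - 767)
= -98215 / -429
= 228.94 W

228.94 W


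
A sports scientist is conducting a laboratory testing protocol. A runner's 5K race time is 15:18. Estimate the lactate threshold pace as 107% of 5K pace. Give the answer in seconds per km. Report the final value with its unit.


Total race time = 15*60 + 18 = 918 seconds
5K pace = 918 / 5 = 183.6 sec/km
LT pace = 183.6 * 1.07 = 196.45 sec/km

196.45 s/km


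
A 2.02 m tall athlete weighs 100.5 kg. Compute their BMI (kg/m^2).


height^2 = 4.0804 m^2
BMI = 100.5 / 4.0804 = 24.63 kg/m^2

24.63 kg/m^2


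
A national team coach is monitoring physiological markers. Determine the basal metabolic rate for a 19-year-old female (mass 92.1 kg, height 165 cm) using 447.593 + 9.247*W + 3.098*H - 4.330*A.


BMR = 447.593 + 9.247*92.1 + 3.098*165 - 4.330*19
= 1728.14 kcal/day

1728.14 kcal/day


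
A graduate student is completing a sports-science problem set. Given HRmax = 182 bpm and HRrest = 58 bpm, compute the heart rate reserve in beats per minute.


Heart rate reserve = maximum HR minus resting HR
HRR = 182 - 58 = 124 bpm

124 bpm


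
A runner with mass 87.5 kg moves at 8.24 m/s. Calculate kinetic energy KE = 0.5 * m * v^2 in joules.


v^2 = 8.24^2 = 67.8976
KE = 0.5 * 87.5 * 67.8976
= 2970.52 J

2970.52 J


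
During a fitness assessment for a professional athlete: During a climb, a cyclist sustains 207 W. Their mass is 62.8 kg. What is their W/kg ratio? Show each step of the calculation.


Power-to-weight = 207 W / 62.8 kg
= 3.296 W/kg

3.296 W/kg


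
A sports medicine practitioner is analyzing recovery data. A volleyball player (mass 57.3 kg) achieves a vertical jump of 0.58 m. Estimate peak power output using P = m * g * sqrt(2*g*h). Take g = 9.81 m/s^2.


2 * g * h = 2 * 9.81 * 0.58 = 11.3796
sqrt(11.3796) = 3.373366 m/s
P = 57.3 * 9.81 * 3.373366 = 1896.21 W

1896.21 W


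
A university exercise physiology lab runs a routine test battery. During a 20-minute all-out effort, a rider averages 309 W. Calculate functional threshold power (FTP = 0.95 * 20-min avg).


FTP = 0.95 * 309
= 293.55 W

293.55 W


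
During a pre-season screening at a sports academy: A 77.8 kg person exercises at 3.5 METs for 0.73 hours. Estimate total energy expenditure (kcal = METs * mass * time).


Energy = METs * mass(kg) * time(h)
= 3.5 * 77.8 * 0.73
= 198.78 kcal

198.78 kcal


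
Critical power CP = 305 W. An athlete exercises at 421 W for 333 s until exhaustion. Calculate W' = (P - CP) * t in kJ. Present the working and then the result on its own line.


P - CP = 421 - 305 = 116 W
W' = 116 * 333 = 38628 J
= 38628 / 1000 = 38.628 kJ

38.628 kJ


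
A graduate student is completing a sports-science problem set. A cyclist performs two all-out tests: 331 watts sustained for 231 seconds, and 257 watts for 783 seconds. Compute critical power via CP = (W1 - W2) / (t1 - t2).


W1 = P1 * t1 = 331 * 231 = 76461 J
W2 = P2 * t2 = 257 * 783 = 201231 J
CP = (76461 - 201231) / (231 - 783)
= 226.03 W

226.03 W


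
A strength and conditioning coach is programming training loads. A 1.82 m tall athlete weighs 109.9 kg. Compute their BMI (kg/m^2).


height^2 = 3.3124 m^2
BMI = 109.9 / 3.3124 = 33.18 kg/m^2

33.18 kg/m^2


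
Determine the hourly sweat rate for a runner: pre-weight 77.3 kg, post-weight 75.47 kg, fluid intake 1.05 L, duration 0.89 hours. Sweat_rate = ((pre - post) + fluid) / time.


Mass lost = 77.3 - 75.47 = 1.83 kg
Add fluid consumed: 1.83 + 1.05 = 2.88 L total sweat
Sweat rate = 2.88 / 0.89 = 3.236 L/h

3.236 L/h


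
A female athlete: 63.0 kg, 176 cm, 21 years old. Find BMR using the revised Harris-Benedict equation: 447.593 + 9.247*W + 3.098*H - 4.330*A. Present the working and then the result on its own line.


Intercept = 447.593
Weight contribution = 9.247 * 63.0 = 582.561
Height contribution = 3.098 * 176 = 545.248
Age contribution = 4.33 * 21 = 90.93
BMR = 447.593 + 582.561 + 545.248 - 90.93
= 1484.47 kcal/day

1484.47 kcal/day


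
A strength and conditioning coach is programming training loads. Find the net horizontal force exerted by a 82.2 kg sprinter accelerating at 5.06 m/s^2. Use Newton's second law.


Newton's second law: F = m * a
F = 82.2 * 5.06 = 415.93 N

415.93 N


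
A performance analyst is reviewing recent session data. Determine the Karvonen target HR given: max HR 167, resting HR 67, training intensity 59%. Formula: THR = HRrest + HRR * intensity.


HRR = HRmax - HRrest = 167 - 67 = 100
THR = 67 + 100 * 0.59
= 126.0 bpm

126.0 bpm


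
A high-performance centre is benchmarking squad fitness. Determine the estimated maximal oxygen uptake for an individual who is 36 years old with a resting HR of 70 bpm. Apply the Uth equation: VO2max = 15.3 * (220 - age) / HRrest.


HRmax = 220 - 36 = 184
VO2max = 15.3 * (184 / 70)
= 15.3 * 2.6286
= 40.22 mL/kg/min

40.22 mL/kg/min


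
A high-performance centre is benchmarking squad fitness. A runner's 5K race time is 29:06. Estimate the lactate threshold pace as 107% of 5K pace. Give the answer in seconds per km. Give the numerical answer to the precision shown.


Total race time = 29*60 + 6 = 1746 seconds
5K pace = 1746 / 5 = 349.2 sec/km
LT pace = 349.2 * 1.07 = 373.64 sec/km

373.64 s/km


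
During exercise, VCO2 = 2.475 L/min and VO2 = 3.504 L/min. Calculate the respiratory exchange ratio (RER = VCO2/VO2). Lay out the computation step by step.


RER = VCO2 / VO2
= 2.475 / 3.504
= 0.7063

0.7063


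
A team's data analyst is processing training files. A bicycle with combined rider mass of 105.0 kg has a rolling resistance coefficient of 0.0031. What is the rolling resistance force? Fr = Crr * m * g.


Fr = 0.0031 * 105.0 * 9.81
= 0.3255 * 9.81
= 3.193 N

3.193 N


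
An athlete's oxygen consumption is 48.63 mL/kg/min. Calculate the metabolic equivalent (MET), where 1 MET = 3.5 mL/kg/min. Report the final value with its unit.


MET = VO2 / 3.5
= 48.63 / 3.5
= 13.89 METs

13.89 METs


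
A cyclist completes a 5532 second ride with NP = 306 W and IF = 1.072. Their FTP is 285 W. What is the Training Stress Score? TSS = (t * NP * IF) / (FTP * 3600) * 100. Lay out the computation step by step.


t * NP * IF = 5532 * 306 * 1.072 = 1814673.024
FTP * 3600 = 1026000
TSS = (1814673.024 / 1026000) * 100 = 176.87

176.87 TSS


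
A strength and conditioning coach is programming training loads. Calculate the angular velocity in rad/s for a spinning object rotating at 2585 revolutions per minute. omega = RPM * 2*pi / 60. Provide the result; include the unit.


omega = RPM * 2*pi / 60
= 2585 * 6.28318531 / 60
= 270.701 rad/s

270.701 rad/s


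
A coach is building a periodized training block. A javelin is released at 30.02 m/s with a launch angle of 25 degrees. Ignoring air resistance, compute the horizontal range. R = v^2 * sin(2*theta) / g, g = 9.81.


Launch speed squared = 901.2004
sin(2 * 25 deg) = 0.766044
Range = 901.2004 * 0.766044 / 9.81
= 70.373 m

70.373 m


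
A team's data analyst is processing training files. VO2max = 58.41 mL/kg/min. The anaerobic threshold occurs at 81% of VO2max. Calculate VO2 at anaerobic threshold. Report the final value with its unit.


AT fraction = 81 / 100 = 0.81
AT VO2 = 58.41 * 0.81
= 47.31 mL/kg/min

47.31 mL/kg/min


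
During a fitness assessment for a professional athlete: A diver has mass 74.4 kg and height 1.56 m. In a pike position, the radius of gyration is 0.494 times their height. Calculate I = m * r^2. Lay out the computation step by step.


r = 0.494 * 1.56 = 0.77064 m
I = m * r^2 = 74.4 * 0.593886 = 44.185 kg*m^2

44.185 kg*m^2


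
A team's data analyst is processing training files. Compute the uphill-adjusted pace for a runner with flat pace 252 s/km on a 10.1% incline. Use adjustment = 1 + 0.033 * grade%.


Adjustment factor = 1 + 0.033 * 10.1 = 1.3333
Grade-adjusted pace = 252 * 1.3333 = 335.99 s/km

335.99 s/km


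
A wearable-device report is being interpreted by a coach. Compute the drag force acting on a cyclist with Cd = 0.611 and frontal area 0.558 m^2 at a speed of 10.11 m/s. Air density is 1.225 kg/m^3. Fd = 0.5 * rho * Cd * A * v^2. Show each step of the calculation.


Step 1: v^2 = 102.2121
Step 2: Fd = 0.5 * 1.225 * 0.611 * 0.558 * 102.2121
= 21.344 N

21.344 N


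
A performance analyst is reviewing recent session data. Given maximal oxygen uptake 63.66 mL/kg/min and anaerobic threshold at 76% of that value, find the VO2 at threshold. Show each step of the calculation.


Percentage as decimal = 0.76
VO2 at AT = 63.66 * 0.76 = 48.38 mL/kg/min

48.38 mL/kg/min


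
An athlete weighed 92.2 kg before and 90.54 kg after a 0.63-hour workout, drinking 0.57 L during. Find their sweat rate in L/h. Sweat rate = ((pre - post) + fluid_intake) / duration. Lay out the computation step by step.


Body mass change = 1.66 kg
Total sweat loss = 1.66 + 0.57 = 2.23 L
Rate = 2.23 / 0.63 = 3.54 L/h

3.54 L/h


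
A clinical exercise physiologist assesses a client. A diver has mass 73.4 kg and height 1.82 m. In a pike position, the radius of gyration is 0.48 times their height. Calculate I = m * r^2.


r = 0.48 * 1.82 = 0.8736 m
I = m * r^2 = 73.4 * 0.763177 = 56.017 kg*m^2

56.017 kg*m^2


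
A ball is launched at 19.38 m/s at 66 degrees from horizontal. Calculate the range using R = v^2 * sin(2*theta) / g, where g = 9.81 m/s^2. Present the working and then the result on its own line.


sin(2 * 66) = sin(132) = 0.743145
v^2 = 19.38^2 = 375.5844
R = 375.5844 * 0.743145 / 9.81
= 28.452 m

28.452 m


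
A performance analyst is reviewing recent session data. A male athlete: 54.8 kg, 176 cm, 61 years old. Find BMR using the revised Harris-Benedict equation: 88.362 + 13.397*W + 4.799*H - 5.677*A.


Intercept = 88.362
Weight contribution = 13.397 * 54.8 = 734.1556
Height contribution = 4.799 * 176 = 844.624
Age contribution = 5.677 * 61 = 346.297
BMR = 88.362 + 734.1556 + 844.624 - 346.297
= 1320.84 kcal/day

1320.84 kcal/day


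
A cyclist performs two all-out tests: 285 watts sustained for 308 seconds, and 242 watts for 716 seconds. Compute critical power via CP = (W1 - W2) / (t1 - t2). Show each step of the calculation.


W1 = P1 * t1 = 285 * 308 = 87780 J
W2 = P2 * t2 = 242 * 716 = 173272 J
CP = (87780 - 173272) / (308 - 716)
= 209.54 W

209.54 W


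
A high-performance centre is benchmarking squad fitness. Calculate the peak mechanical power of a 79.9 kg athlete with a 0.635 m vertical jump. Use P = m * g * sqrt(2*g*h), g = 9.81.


First, sqrt(2gh) = sqrt(2 * 9.81 * 0.635)
= sqrt(12.4587) = 3.529688 m/s
Power = 79.9 * 9.81 * 3.529688 = 2766.64 W

2766.64 W


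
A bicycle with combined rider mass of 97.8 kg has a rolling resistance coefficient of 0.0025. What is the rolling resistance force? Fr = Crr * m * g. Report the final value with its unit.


Fr = 0.0025 * 97.8 * 9.81
= 0.2445 * 9.81
= 2.399 N

2.399 N


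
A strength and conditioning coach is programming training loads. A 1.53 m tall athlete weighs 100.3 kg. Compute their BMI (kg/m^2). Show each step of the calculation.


height^2 = 2.3409 m^2
BMI = 100.3 / 2.3409 = 42.85 kg/m^2

42.85 kg/m^2


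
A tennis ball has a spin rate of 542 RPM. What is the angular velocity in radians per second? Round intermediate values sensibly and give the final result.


Convert RPM to rad/s: multiply by 2*pi and divide by 60
omega = 542 * 2 * pi / 60
= 56.758 rad/s

56.758 rad/s


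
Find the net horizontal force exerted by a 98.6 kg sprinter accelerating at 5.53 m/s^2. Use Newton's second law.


Newton's second law: F = m * a
F = 98.6 * 5.53 = 545.26 N

545.26 N


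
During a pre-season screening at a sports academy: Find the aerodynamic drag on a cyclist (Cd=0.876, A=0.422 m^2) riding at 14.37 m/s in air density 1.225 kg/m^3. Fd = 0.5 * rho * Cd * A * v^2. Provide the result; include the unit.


Fd = 0.5 * 1.225 * 0.876 * 0.422 * 14.37^2
= 0.5 * 1.225 * 0.876 * 0.422 * 206.4969
= 46.756 N

46.756 N


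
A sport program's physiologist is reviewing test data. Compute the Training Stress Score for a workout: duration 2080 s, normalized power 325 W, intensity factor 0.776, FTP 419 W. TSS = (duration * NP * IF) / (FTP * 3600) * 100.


Product = 2080 * 325 * 0.776 = 524576.0
Base = 419 * 3600 = 1508400
TSS = 524576.0 / 1508400 * 100 = 34.78

34.78 TSS


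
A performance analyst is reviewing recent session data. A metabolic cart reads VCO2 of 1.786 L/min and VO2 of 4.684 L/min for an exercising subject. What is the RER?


RER = VCO2 / VO2 = 1.786 / 4.684 = 0.3813

0.3813


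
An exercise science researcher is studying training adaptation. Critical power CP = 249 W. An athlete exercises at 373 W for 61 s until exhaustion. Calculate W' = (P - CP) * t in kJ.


P - CP = 373 - 249 = 124 W
W' = 124 * 61 = 7564 J
= 7564 / 1000 = 7.564 kJ

7.564 kJ


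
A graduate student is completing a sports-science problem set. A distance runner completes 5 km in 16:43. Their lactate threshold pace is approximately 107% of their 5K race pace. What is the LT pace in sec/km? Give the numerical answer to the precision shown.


Convert to seconds: 16 min 43 s = 1003 s
Pace per km = 1003 / 5 = 200.6 s/km
LT pace = 200.6 * 1.07 = 214.64 s/km

214.64 s/km


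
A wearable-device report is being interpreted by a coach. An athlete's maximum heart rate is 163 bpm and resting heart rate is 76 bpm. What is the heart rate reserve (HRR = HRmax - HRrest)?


HRR = HRmax - HRrest
= 163 - 76
= 87 bpm

87 bpm


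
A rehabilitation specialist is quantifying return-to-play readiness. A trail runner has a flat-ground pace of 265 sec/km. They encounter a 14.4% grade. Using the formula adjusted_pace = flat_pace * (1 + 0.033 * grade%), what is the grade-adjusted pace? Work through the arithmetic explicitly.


Grade factor = 1 + 0.033 * 14.4 = 1.4752
Adjusted = 265 * 1.4752 = 390.93 sec/km

390.93 s/km


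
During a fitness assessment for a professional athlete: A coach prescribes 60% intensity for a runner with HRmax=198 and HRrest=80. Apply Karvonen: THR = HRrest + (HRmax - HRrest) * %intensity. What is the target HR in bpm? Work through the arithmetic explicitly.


Heart rate reserve = 198 - 80 = 118
Intensity fraction = 60 / 100 = 0.6
THR = 80 + 118 * 0.6 = 150.8 bpm

150.8 bpm


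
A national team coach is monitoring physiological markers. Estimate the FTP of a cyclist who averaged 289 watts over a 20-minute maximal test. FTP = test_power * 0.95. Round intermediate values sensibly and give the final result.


FTP = 289 * 0.95 = 274.55 W

274.55 W


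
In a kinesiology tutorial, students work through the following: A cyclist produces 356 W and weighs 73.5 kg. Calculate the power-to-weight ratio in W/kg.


P/W = power / mass
= 356 / 73.5
= 4.844 W/kg

4.844 W/kg


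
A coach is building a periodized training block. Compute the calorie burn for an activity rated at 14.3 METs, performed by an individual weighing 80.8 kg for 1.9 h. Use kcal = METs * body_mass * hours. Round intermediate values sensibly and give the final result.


Product of METs and mass = 14.3 * 80.8 = 1155.44
Total kcal = 1155.44 * 1.9 = 2195.34 kcal

2195.34 kcal


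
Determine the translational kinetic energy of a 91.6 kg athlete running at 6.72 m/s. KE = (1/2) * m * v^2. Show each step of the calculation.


KE = 0.5 * m * v^2
= 0.5 * 91.6 * 6.72^2
= 0.5 * 91.6 * 45.1584
= 2068.25 J

2068.25 J


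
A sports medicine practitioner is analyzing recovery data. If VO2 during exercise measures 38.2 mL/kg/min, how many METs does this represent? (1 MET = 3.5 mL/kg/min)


METs = VO2 / 3.5 = 38.2 / 3.5 = 10.91

10.91 METs


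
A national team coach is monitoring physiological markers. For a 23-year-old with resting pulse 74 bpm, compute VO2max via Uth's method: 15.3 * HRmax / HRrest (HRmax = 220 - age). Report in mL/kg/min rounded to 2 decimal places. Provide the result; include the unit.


Step 1: HRmax = 220 - 23 = 197 bpm
Step 2: Ratio = 197 / 74 = 2.6622
Step 3: VO2max = 15.3 * 2.6622 = 40.73 mL/kg/min

40.73 mL/kg/min


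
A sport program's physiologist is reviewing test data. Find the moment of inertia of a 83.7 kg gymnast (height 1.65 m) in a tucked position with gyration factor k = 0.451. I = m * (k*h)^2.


Radius of gyration = 0.451 * 1.65 = 0.74415 m
I = 83.7 * 0.74415^2
= 83.7 * 0.553759
= 46.35 kg*m^2

46.35 kg*m^2


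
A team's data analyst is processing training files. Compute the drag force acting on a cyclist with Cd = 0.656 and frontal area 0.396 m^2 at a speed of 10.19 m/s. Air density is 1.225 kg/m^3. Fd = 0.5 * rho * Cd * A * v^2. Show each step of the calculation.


Step 1: v^2 = 103.8361
Step 2: Fd = 0.5 * 1.225 * 0.656 * 0.396 * 103.8361
= 16.522 N

16.522 N


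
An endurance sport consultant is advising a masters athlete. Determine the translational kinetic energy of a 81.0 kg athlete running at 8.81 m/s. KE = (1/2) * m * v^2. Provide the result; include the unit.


KE = 0.5 * m * v^2
= 0.5 * 81.0 * 8.81^2
= 0.5 * 81.0 * 77.6161
= 3143.45 J

3143.45 J


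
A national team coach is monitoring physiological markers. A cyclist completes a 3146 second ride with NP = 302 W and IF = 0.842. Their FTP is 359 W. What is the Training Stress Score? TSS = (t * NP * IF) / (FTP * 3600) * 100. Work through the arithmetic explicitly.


t * NP * IF = 3146 * 302 * 0.842 = 799977.464
FTP * 3600 = 1292400
TSS = (799977.464 / 1292400) * 100 = 61.9

61.9 TSS


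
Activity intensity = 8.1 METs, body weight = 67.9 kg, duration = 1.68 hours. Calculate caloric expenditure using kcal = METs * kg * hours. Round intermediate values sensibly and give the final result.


kcal = 8.1 * 67.9 * 1.68
= 549.99 * 1.68
= 923.98 kcal

923.98 kcal


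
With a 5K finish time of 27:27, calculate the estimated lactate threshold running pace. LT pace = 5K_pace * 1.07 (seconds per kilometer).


Race duration = 1647 s for 5 km
Average pace = 1647 / 5 = 329.4 s/km
LT pace = 329.4 * 1.07
= 352.46 s/km

352.46 s/km


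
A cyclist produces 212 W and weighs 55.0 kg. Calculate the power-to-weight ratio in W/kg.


P/W = power / mass
= 212 / 55.0
= 3.855 W/kg

3.855 W/kg


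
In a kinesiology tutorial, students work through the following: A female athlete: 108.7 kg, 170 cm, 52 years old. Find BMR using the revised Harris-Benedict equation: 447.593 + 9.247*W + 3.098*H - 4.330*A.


Intercept = 447.593
Weight contribution = 9.247 * 108.7 = 1005.1489
Height contribution = 3.098 * 170 = 526.66
Age contribution = 4.33 * 52 = 225.16
BMR = 447.593 + 1005.1489 + 526.66 - 225.16
= 1754.24 kcal/day

1754.24 kcal/day


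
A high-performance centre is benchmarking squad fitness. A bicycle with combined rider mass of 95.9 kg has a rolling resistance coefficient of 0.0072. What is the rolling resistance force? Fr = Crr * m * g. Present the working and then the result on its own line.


Fr = 0.0072 * 95.9 * 9.81
= 0.69048 * 9.81
= 6.774 N

6.774 N


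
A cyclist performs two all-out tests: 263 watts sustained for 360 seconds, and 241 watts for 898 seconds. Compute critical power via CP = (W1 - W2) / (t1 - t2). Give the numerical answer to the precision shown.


W1 = P1 * t1 = 263 * 360 = 94680 J
W2 = P2 * t2 = 241 * 898 = 216418 J
CP = (94680 - 216418) / (360 - 898)
= 226.28 W

226.28 W


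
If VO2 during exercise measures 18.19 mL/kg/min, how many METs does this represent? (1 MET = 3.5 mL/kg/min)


METs = VO2 / 3.5 = 18.19 / 3.5 = 5.2

5.2 METs


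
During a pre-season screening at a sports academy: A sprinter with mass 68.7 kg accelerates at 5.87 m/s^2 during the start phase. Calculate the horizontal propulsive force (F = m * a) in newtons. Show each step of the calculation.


F = m * a
= 68.7 * 5.87
= 403.27 N

403.27 N


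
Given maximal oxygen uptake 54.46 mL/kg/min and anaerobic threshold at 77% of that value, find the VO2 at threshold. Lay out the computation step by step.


Percentage as decimal = 0.77
VO2 at AT = 54.46 * 0.77 = 41.93 mL/kg/min

41.93 mL/kg/min


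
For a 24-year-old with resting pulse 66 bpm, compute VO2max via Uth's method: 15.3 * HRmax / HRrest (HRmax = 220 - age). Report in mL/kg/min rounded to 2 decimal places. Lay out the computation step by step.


Step 1: HRmax = 220 - 24 = 196 bpm
Step 2: Ratio = 196 / 66 = 2.9697
Step 3: VO2max = 15.3 * 2.9697 = 45.44 mL/kg/min

45.44 mL/kg/min


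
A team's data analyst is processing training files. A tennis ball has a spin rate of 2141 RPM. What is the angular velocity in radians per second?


Convert RPM to rad/s: multiply by 2*pi and divide by 60
omega = 2141 * 2 * pi / 60
= 224.205 rad/s

224.205 rad/s


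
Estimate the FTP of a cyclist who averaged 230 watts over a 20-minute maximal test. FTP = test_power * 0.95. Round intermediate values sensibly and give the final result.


FTP = 230 * 0.95 = 218.5 W

218.5 W


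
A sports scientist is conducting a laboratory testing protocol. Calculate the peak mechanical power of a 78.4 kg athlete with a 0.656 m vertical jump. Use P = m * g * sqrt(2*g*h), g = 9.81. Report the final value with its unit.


First, sqrt(2gh) = sqrt(2 * 9.81 * 0.656)
= sqrt(12.87072) = 3.587579 m/s
Power = 78.4 * 9.81 * 3.587579 = 2759.22 W

2759.22 W


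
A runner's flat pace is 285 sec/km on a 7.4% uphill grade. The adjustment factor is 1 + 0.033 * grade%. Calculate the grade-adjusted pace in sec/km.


Factor = 1 + 0.033 * 7.4 = 1.2442
Adjusted pace = 285 * 1.2442
= 354.6 sec/km

354.6 s/km


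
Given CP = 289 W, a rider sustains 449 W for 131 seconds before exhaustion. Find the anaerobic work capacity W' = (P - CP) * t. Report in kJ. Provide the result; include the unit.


Excess power = 449 - 289 = 160 W
Work above CP = 160 * 131 = 20960 J
W' = 20.96 kJ

20.96 kJ


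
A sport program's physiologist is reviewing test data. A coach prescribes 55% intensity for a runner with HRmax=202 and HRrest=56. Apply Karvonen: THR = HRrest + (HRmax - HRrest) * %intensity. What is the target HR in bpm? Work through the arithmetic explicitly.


Heart rate reserve = 202 - 56 = 146
Intensity fraction = 55 / 100 = 0.55
THR = 56 + 146 * 0.55 = 136.3 bpm

136.3 bpm


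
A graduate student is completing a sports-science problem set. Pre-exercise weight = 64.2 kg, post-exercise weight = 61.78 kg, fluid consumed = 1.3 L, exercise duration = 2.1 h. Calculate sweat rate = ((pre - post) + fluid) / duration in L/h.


Weight loss = 64.2 - 61.78 = 2.42 kg (approx L)
Total sweat = 2.42 + 1.3 = 3.72 L
Sweat rate = 3.72 / 2.1 = 1.771 L/h

1.771 L/h


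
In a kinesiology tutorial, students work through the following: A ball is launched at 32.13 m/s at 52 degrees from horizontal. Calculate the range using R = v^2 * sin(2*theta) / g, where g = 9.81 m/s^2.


sin(2 * 52) = sin(104) = 0.970296
v^2 = 32.13^2 = 1032.3369
R = 1032.3369 * 0.970296 / 9.81
= 102.107 m

102.107 m


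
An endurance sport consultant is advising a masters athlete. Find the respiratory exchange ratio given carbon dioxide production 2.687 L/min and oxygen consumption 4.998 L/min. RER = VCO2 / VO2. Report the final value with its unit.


VCO2 = 2.687 L/min
VO2 = 4.998 L/min
RER = 2.687 / 4.998 = 0.5376

0.5376


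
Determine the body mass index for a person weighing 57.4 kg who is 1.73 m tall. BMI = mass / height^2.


BMI = mass / height^2
= 57.4 / 1.73^2
= 57.4 / 2.9929
= 19.18 kg/m^2

19.18 kg/m^2


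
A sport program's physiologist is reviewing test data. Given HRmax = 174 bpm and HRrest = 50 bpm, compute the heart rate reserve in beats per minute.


Heart rate reserve = maximum HR minus resting HR
HRR = 174 - 50 = 124 bpm

124 bpm


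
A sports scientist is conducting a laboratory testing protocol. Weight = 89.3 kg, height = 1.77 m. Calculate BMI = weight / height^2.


height^2 = 1.77^2 = 3.1329
BMI = 89.3 / 3.1329 = 28.5 kg/m^2

28.5 kg/m^2


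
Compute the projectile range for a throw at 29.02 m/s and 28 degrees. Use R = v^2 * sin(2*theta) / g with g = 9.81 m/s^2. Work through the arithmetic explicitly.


Two times the angle = 56 degrees
sin(56) = 0.829038
R = 842.1604 * 0.829038 / 9.81 = 71.171 m

71.171 m


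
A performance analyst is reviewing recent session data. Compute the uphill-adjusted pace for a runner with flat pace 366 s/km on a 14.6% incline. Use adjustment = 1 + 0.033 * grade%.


Adjustment factor = 1 + 0.033 * 14.6 = 1.4818
Grade-adjusted pace = 366 * 1.4818 = 542.34 s/km

542.34 s/km


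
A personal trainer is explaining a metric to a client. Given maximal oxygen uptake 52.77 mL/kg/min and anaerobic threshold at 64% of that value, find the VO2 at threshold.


Percentage as decimal = 0.64
VO2 at AT = 52.77 * 0.64 = 33.77 mL/kg/min

33.77 mL/kg/min


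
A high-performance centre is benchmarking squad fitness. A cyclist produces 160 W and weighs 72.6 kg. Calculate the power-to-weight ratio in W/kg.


P/W = power / mass
= 160 / 72.6
= 2.204 W/kg

2.204 W/kg


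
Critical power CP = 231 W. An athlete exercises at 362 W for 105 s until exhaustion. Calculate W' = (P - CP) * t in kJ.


P - CP = 362 - 231 = 131 W
W' = 131 * 105 = 13755 J
= 13755 / 1000 = 13.755 kJ

13.755 kJ


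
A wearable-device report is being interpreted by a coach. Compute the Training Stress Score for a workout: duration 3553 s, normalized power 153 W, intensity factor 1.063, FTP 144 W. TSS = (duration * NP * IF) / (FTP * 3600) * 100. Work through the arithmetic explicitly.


Product = 3553 * 153 * 1.063 = 577856.367
Base = 144 * 3600 = 518400
TSS = 577856.367 / 518400 * 100 = 111.47

111.47 TSS


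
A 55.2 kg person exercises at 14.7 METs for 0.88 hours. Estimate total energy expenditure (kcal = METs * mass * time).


Energy = METs * mass(kg) * time(h)
= 14.7 * 55.2 * 0.88
= 714.07 kcal

714.07 kcal


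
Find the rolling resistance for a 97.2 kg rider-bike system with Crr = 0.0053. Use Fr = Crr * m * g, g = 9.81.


m * g = 97.2 * 9.81 = 953.532 N
Fr = 0.0053 * 953.532 = 5.054 N

5.054 N


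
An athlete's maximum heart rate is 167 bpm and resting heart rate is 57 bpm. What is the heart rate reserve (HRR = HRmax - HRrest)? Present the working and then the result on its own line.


HRR = HRmax - HRrest
= 167 - 57
= 110 bpm

110 bpm


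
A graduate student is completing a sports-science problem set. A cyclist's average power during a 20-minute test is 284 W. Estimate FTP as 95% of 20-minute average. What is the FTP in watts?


FTP = 20-min power * 0.95
= 284 * 0.95
= 269.8 W

269.8 W


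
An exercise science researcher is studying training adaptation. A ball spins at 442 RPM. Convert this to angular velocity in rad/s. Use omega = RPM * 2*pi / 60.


omega = 442 * 2 * pi / 60
= 442 * 6.28318531 / 60
= 2777.168 / 60
= 46.286 rad/s

46.286 rad/s


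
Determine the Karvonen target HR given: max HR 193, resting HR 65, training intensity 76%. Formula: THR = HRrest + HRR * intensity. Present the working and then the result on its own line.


HRR = HRmax - HRrest = 193 - 65 = 128
THR = 65 + 128 * 0.76
= 162.28 bpm

162.28 bpm


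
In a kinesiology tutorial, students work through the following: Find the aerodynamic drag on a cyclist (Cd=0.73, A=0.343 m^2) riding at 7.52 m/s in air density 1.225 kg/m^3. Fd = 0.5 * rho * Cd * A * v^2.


Fd = 0.5 * 1.225 * 0.73 * 0.343 * 7.52^2
= 0.5 * 1.225 * 0.73 * 0.343 * 56.5504
= 8.673 N

8.673 N


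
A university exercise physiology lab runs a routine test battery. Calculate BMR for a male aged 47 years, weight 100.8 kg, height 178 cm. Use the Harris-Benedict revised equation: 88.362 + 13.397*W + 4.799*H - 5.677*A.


Substituting values:
W term = 13.397 * 100.8 = 1350.4176
H term = 4.799 * 178 = 854.222
A term = 5.677 * 47 = 266.819
BMR = 2026.18 kcal/day

2026.18 kcal/day


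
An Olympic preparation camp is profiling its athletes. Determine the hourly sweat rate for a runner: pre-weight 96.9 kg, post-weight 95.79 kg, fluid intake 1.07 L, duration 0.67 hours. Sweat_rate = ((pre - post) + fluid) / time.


Mass lost = 96.9 - 95.79 = 1.11 kg
Add fluid consumed: 1.11 + 1.07 = 2.18 L total sweat
Sweat rate = 2.18 / 0.67 = 3.254 L/h

3.254 L/h


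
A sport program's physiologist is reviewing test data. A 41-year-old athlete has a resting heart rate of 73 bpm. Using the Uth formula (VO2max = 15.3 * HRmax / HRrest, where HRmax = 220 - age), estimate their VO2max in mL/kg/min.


HRmax = 220 - 41 = 179 bpm
Ratio = HRmax / HRrest = 179 / 73 = 2.4521
VO2max = 15.3 * 2.4521 = 37.52 mL/kg/min

37.52 mL/kg/min


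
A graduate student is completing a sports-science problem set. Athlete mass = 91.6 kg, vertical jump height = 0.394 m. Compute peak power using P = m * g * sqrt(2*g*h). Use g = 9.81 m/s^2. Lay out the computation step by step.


sqrt(2 * 9.81 * 0.394) = sqrt(7.73028) = 2.780338 m/s
P = 91.6 * 9.81 * 2.780338
= 2498.4 W

2498.4 W


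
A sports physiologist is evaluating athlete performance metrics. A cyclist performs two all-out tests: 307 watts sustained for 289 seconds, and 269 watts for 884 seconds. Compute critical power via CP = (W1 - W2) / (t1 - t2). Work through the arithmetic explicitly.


W1 = P1 * t1 = 307 * 289 = 88723 J
W2 = P2 * t2 = 269 * 884 = 237796 J
CP = (88723 - 237796) / (289 - 884)
= 250.54 W

250.54 W


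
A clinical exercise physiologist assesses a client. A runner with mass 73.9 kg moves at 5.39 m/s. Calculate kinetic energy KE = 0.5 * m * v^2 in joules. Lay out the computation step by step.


v^2 = 5.39^2 = 29.0521
KE = 0.5 * 73.9 * 29.0521
= 1073.48 J

1073.48 J


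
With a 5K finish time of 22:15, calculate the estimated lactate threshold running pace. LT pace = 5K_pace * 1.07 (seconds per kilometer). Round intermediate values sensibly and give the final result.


Race duration = 1335 s for 5 km
Average pace = 1335 / 5 = 267.0 s/km
LT pace = 267.0 * 1.07
= 285.69 s/km

285.69 s/km


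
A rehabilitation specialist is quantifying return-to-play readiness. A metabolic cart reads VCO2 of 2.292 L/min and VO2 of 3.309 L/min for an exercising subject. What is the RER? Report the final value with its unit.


RER = VCO2 / VO2 = 2.292 / 3.309 = 0.6927

0.6927


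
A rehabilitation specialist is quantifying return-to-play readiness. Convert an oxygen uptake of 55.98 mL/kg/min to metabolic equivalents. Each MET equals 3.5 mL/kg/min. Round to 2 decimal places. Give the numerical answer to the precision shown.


One MET = 3.5 mL/kg/min
Number of METs = 55.98 / 3.5
= 15.99 METs

15.99 METs


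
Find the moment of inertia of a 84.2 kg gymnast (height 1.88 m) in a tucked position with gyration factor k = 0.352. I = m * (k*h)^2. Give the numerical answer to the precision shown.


Radius of gyration = 0.352 * 1.88 = 0.66176 m
I = 84.2 * 0.66176^2
= 84.2 * 0.437926
= 36.873 kg*m^2

36.873 kg*m^2


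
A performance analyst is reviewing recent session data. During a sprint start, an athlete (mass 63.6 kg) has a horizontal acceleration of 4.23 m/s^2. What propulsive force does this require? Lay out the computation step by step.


Propulsive force = mass * acceleration
= 63.6 kg * 4.23 m/s^2
= 269.03 N

269.03 N


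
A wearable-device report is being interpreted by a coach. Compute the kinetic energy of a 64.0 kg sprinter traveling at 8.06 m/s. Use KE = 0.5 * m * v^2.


Velocity squared = 64.9636
KE = 0.5 * 64.0 * 64.9636 = 2078.84 J

2078.84 J


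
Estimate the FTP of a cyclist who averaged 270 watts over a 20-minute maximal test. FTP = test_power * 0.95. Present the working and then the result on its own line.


FTP = 270 * 0.95 = 256.5 W

256.5 W


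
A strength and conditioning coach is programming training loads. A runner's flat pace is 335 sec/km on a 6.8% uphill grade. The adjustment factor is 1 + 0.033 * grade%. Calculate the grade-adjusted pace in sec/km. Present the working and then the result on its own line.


Factor = 1 + 0.033 * 6.8 = 1.2244
Adjusted pace = 335 * 1.2244
= 410.17 sec/km

410.17 s/km


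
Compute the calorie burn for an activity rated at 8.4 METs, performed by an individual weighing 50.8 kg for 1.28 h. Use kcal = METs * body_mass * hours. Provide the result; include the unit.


Product of METs and mass = 8.4 * 50.8 = 426.72
Total kcal = 426.72 * 1.28 = 546.2 kcal

546.2 kcal


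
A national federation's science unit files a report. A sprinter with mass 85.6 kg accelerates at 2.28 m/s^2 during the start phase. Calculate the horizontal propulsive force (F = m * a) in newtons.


F = m * a
= 85.6 * 2.28
= 195.17 N

195.17 N


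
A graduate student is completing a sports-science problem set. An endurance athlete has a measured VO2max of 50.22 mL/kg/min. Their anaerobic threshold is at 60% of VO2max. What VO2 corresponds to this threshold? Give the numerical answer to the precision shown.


Anaerobic threshold VO2 = VO2max * 60%
= 50.22 * 0.6
= 30.13 mL/kg/min

30.13 mL/kg/min


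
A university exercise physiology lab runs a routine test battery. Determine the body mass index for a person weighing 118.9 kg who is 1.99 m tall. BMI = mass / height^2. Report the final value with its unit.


BMI = mass / height^2
= 118.9 / 1.99^2
= 118.9 / 3.9601
= 30.02 kg/m^2

30.02 kg/m^2


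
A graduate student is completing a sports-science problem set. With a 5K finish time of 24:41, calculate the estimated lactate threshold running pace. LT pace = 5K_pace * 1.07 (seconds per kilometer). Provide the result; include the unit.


Race duration = 1481 s for 5 km
Average pace = 1481 / 5 = 296.2 s/km
LT pace = 296.2 * 1.07
= 316.93 s/km

316.93 s/km


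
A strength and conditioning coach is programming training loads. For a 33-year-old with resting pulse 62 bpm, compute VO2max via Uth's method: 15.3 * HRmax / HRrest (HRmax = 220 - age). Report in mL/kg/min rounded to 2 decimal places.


Step 1: HRmax = 220 - 33 = 187 bpm
Step 2: Ratio = 187 / 62 = 3.0161
Step 3: VO2max = 15.3 * 3.0161 = 46.15 mL/kg/min

46.15 mL/kg/min


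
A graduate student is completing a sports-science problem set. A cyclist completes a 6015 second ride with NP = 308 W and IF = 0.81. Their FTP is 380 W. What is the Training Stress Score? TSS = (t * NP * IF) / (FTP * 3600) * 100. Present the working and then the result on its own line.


t * NP * IF = 6015 * 308 * 0.81 = 1500622.2
FTP * 3600 = 1368000
TSS = (1500622.2 / 1368000) * 100 = 109.69

109.69 TSS


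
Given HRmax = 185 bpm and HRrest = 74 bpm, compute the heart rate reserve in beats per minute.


Heart rate reserve = maximum HR minus resting HR
HRR = 185 - 74 = 111 bpm

111 bpm


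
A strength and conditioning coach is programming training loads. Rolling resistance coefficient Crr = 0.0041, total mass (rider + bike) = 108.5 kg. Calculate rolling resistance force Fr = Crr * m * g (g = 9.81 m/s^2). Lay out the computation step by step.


Fr = Crr * m * g
= 0.0041 * 108.5 * 9.81
= 4.364 N

4.364 N


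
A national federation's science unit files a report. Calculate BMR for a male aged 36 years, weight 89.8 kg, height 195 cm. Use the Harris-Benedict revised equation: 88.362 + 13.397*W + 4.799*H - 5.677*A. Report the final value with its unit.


Substituting values:
W term = 13.397 * 89.8 = 1203.0506
H term = 4.799 * 195 = 935.805
A term = 5.677 * 36 = 204.372
BMR = 2022.85 kcal/day

2022.85 kcal/day


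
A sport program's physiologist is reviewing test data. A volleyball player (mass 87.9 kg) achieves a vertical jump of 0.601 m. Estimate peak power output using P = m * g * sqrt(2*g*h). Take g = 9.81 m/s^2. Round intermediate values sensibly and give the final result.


2 * g * h = 2 * 9.81 * 0.601 = 11.79162
sqrt(11.79162) = 3.433893 m/s
P = 87.9 * 9.81 * 3.433893 = 2961.04 W

2961.04 W


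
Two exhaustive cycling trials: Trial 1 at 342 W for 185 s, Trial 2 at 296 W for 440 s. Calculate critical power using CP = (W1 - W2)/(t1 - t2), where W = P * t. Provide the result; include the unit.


W1 = 342 * 185 = 63270 J
W2 = 296 * 440 = 130240 J
CP = (63270 - 130240) / (185 - 440)
= -66970 / -255
= 262.63 W

262.63 W


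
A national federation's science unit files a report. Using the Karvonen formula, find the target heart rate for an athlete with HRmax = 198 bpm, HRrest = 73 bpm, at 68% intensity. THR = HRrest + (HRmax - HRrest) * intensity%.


HRR = 198 - 73 = 125
THR = 73 + 125 * 0.68
= 73 + 85.0
= 158.0 bpm

158.0 bpm


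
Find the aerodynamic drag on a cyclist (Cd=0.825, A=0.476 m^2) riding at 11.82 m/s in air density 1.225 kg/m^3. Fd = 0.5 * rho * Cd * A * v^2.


Fd = 0.5 * 1.225 * 0.825 * 0.476 * 11.82^2
= 0.5 * 1.225 * 0.825 * 0.476 * 139.7124
= 33.605 N

33.605 N


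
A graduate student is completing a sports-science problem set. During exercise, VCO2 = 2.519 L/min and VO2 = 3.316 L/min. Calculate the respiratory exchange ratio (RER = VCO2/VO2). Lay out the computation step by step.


RER = VCO2 / VO2
= 2.519 / 3.316
= 0.7597

0.7597


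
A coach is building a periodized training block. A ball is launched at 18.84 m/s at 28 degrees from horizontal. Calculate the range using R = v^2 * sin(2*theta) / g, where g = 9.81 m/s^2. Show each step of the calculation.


sin(2 * 28) = sin(56) = 0.829038
v^2 = 18.84^2 = 354.9456
R = 354.9456 * 0.829038 / 9.81
= 29.996 m

29.996 m


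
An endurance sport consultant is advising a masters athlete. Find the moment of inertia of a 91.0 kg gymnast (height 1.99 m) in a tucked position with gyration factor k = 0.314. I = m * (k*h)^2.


Radius of gyration = 0.314 * 1.99 = 0.62486 m
I = 91.0 * 0.62486^2
= 91.0 * 0.39045
= 35.531 kg*m^2

35.531 kg*m^2


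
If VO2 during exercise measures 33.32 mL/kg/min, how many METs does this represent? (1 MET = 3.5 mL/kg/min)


METs = VO2 / 3.5 = 33.32 / 3.5 = 9.52

9.52 METs


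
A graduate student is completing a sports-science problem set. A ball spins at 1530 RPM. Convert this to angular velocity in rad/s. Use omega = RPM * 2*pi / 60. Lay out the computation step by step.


omega = 1530 * 2 * pi / 60
= 1530 * 6.28318531 / 60
= 9613.274 / 60
= 160.221 rad/s

160.221 rad/s


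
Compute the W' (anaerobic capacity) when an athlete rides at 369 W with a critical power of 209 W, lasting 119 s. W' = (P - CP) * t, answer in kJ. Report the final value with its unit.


Above-CP power = 160 W
Duration = 119 s
W' = 160 * 119 = 19040 J
Convert: 19040 / 1000 = 19.04 kJ

19.04 kJ
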